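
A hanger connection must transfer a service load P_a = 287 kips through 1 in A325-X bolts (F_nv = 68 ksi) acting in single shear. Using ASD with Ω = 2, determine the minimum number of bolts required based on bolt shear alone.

11 bolts

A_b = π·1²/4 = 0.7854 in².
Per-bolt allowable strength R_n/Ω = 68 × 0.7854 × 1 / 2 = 26.7 kips.
n ≥ 287 / 26.7 = 10.75 → use 11 bolts.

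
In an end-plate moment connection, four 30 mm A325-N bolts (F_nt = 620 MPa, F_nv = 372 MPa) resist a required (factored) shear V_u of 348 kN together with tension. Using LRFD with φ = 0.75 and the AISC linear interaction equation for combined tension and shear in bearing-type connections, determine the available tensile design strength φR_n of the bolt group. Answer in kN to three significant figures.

A_b = π·30²/4 = 706.9 mm²; f_rv = 348 × 1000 / (4 × 706.9) = 123.1 MPa.
F'_nt = 1.3 F_nt − (F_nt / φF_nv) f_rv = 1.3·620 − (620/(0.75·372))·123.1 = 532.5 MPa, capped at F_nt → F'_nt = 532.5 MPa.
R_n = F'_nt · A_b · n = 532.5 × 706.9 × 4 / 1000 = 1506 kN.
Design strength φR_n = 0.75 × 1506 = 1130 kN.

1130 kN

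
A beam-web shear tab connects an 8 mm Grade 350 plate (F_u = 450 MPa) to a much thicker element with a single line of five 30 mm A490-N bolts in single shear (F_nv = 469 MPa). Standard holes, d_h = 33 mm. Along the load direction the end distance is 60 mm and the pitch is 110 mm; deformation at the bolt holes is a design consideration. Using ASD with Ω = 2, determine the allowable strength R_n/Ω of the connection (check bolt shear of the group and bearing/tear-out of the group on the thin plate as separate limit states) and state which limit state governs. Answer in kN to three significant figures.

612 kN (bearing governs)

Bolt shear: A_b = π·30²/4 = 706.9 mm²; R_n = 469 × 706.9 × 5 × 1 / 1000 = 1658 kN → 1658 / 2 = 829 kN.
Bearing (1.2 l_c t F_u ≤ 2.4 d t F_u): upper limit = 2.4·30·8·450 / 1000 = 259.2 kN.
  Edge l_c = 60 − 33/2 = 43.5 → r_n = 187.9 kN; interior l_c = 110 − 33 = 77 → r_n = 259.2 kN.
  R_n,bearing = 1·187.9 + 4·259.2 = 1225 kN → 1225 / 2 = 612 kN.
Bearing governs: 612 kN.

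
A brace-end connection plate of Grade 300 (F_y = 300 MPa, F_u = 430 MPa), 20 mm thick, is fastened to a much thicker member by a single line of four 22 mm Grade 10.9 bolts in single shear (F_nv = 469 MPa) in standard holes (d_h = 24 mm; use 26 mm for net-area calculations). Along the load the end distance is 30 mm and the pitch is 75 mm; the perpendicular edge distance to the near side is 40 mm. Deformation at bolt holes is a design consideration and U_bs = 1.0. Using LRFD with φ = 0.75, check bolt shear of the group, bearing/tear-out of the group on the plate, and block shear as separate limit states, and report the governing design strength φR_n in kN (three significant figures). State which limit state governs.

535 kN (bolt shear governs)

Bolt shear: A_b = π·22²/4 = 380.1 mm²; R_n = 469 × 380.1 × 4 × 1 / 1000 = 713.1 kN → 0.75 × 713.1 = 535 kN.
Bearing: edge l_c = 18, r_n = 185.8 kN; interior l_c = 51, r_n = 454.1 kN; R_n = 185.8 + 3·454.1 = 1548 kN → 1160 kN.
Block shear: A_gv = 5100, A_nv = 3280, A_nt = 540 mm²; R_n = min(0.6F_uA_nv, 0.6F_yA_gv) + U_bs·F_u·A_nt = 1078 kN → 809 kN.
Bolt shear governs: 535 kN.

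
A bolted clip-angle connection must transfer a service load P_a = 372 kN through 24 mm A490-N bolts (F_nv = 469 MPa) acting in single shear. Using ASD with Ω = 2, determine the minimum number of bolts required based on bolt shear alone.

A_b = π·24²/4 = 452.4 mm².
Per-bolt allowable strength R_n/Ω = 469 × 452.4 × 1 / 1000 / 2 = 106.1 kN.
n ≥ 372 / 106.1 = 3.507 → use 4 bolts.

4 bolts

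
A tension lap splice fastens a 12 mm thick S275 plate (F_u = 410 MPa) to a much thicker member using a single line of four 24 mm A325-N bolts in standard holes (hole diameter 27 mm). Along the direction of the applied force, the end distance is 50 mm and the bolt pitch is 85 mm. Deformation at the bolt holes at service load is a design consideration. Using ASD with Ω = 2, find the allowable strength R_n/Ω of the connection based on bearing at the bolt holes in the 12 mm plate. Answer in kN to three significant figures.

533 kN

Per bolt r_n = 1.2 l_c t F_u ≤ 2.4 d t F_u; upper limit = 2.4 × 24 × 12 × 410 / 1000 = 283.4 kN.
Edge bolt: l_c = 50 − 27/2 = 36.5 mm → 1.2 × 36.5 × 12 × 410 / 1000 = 215.5 → r_n = 215.5 kN.
Interior bolts: l_c = 85 − 27 = 58 mm → 1.2 × 58 × 12 × 410 / 1000 = 342.4 → r_n = 283.4 kN.
R_n = 1 × 215.5 + 3 × 283.4 = 1066 kN.
Allowable strength R_n/Ω = 1066 / 2 = 533 kN.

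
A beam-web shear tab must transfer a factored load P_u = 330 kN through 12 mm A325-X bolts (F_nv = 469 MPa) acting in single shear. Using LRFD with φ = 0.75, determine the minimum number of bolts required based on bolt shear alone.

9 bolts

A_b = π·12²/4 = 113.1 mm².
Per-bolt design strength φR_n = 0.75 × 469 × 113.1 × 1 / 1000 = 39.78 kN.
n ≥ 330 / 39.78 = 8.295 → use 9 bolts.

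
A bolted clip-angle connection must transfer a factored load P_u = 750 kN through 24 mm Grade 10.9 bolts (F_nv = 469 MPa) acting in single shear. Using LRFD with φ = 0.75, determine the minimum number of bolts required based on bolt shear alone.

A_b = π·24²/4 = 452.4 mm².
Per-bolt design strength φR_n = 0.75 × 469 × 452.4 × 1 / 1000 = 159.1 kN.
n ≥ 750 / 159.1 = 4.713 → use 5 bolts.

5 bolts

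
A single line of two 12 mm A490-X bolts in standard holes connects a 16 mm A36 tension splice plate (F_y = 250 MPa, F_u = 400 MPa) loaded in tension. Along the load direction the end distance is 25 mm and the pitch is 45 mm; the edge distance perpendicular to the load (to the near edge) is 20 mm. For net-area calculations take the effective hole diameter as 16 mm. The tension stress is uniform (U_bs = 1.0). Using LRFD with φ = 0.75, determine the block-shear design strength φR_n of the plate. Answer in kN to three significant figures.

184 kN

Shear plane L_v = 25 + 1·45 = 70 mm; A_gv = 70 × 16 = 1120 mm².
A_nv = (70 − 1.5·16) × 16 = 736 mm².
A_nt = (20 − 0.5·16) × 16 = 192 mm².
0.6 F_u A_nv = 176.6 kN; 0.6 F_y A_gv = 168 kN → shear yielding governs the shear term.
R_n = 168 + 1.0 × 400 × 192 / 1000 = 244.8 kN.
Design strength φR_n = 0.75 × 244.8 = 184 kN.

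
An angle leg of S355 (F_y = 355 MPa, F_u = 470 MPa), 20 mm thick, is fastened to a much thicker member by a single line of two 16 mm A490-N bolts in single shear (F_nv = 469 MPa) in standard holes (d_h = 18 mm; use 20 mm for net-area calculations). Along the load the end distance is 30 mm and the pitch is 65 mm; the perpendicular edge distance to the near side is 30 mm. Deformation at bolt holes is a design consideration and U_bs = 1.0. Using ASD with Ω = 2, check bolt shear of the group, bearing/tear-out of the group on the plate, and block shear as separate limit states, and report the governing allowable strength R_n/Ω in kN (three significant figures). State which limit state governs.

94.3 kN (bolt shear governs)

Bolt shear: A_b = π·16²/4 = 201.1 mm²; R_n = 469 × 201.1 × 2 × 1 / 1000 = 188.6 kN → 188.6 / 2 = 94.3 kN.
Bearing: edge l_c = 21, r_n = 236.9 kN; interior l_c = 47, r_n = 361 kN; R_n = 236.9 + 1·361 = 597.8 kN → 299 kN.
Block shear: A_gv = 1900, A_nv = 1300, A_nt = 400 mm²; R_n = min(0.6F_uA_nv, 0.6F_yA_gv) + U_bs·F_u·A_nt = 554.6 kN → 277 kN.
Bolt shear governs: 94.3 kN.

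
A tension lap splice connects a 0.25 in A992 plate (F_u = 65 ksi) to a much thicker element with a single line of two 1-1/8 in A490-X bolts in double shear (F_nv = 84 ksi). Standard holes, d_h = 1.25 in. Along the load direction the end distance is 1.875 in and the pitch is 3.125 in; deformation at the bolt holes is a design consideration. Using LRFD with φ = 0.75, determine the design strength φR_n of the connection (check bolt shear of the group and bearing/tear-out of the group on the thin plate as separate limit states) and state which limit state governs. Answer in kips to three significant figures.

Bolt shear: A_b = π·1.125²/4 = 0.994 in²; R_n = 84 × 0.994 × 2 × 2 = 334 kips → 0.75 × 334 = 250 kips.
Bearing (1.2 l_c t F_u ≤ 2.4 d t F_u): upper limit = 2.4·1.125·0.25·65 = 43.87 kips.
  Edge l_c = 1.875 − 1.25/2 = 1.25 → r_n = 24.38 kips; interior l_c = 3.125 − 1.25 = 1.875 → r_n = 36.56 kips.
  R_n,bearing = 1·24.38 + 1·36.56 = 60.94 kips → 0.75 × 60.94 = 45.7 kips.
Bearing governs: 45.7 kips.

45.7 kips (bearing governs)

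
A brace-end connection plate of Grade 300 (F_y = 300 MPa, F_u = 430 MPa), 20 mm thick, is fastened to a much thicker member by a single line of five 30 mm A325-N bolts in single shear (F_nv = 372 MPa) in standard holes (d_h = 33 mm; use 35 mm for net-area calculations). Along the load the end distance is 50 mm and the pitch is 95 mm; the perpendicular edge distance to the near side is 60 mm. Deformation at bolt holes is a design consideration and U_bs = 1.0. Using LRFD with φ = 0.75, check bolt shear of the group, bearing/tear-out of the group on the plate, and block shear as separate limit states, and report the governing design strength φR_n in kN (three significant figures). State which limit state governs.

Bolt shear: A_b = π·30²/4 = 706.9 mm²; R_n = 372 × 706.9 × 5 × 1 / 1000 = 1315 kN → 0.75 × 1315 = 986 kN.
Bearing: edge l_c = 33.5, r_n = 345.7 kN; interior l_c = 62, r_n = 619.2 kN; R_n = 345.7 + 4·619.2 = 2823 kN → 2120 kN.
Block shear: A_gv = 8600, A_nv = 5450, A_nt = 850 mm²; R_n = min(0.6F_uA_nv, 0.6F_yA_gv) + U_bs·F_u·A_nt = 1772 kN → 1330 kN.
Bolt shear governs: 986 kN.

986 kN (bolt shear governs)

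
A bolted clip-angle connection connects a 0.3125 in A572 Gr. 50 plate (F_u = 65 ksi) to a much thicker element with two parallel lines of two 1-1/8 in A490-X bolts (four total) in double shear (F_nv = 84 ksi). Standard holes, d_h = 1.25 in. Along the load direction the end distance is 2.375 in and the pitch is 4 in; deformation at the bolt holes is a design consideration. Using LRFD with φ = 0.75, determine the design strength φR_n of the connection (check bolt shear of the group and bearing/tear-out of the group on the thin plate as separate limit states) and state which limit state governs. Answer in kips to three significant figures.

146 kips (bearing governs)

Bolt shear: A_b = π·1.125²/4 = 0.994 in²; R_n = 84 × 0.994 × 4 × 2 = 668 kips → 0.75 × 668 = 501 kips.
Bearing (1.2 l_c t F_u ≤ 2.4 d t F_u): upper limit = 2.4·1.125·0.3125·65 = 54.84 kips.
  Edge l_c = 2.375 − 1.25/2 = 1.75 → r_n = 42.66 kips; interior l_c = 4 − 1.25 = 2.75 → r_n = 54.84 kips.
  R_n,bearing = 2·42.66 + 2·54.84 = 195 kips → 0.75 × 195 = 146 kips.
Bearing governs: 146 kips.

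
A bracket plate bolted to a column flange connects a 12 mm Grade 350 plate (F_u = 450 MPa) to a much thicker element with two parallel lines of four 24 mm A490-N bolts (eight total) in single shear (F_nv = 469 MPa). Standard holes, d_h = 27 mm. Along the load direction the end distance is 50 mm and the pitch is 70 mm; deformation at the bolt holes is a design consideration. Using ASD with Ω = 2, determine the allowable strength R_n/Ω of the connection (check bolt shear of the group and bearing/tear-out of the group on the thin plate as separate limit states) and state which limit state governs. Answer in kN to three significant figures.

849 kN (bolt shear governs)

Bolt shear: A_b = π·24²/4 = 452.4 mm²; R_n = 469 × 452.4 × 8 × 1 / 1000 = 1697 kN → 1697 / 2 = 849 kN.
Bearing (1.2 l_c t F_u ≤ 2.4 d t F_u): upper limit = 2.4·24·12·450 / 1000 = 311 kN.
  Edge l_c = 50 − 27/2 = 36.5 → r_n = 236.5 kN; interior l_c = 70 − 27 = 43 → r_n = 278.6 kN.
  R_n,bearing = 2·236.5 + 6·278.6 = 2145 kN → 2145 / 2 = 1070 kN.
Bolt shear governs: 849 kN.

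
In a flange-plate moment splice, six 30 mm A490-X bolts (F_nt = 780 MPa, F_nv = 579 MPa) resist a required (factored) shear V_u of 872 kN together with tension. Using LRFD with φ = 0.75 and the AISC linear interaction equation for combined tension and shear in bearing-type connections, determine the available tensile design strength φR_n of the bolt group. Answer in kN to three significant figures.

2050 kN

A_b = π·30²/4 = 706.9 mm²; f_rv = 872 × 1000 / (6 × 706.9) = 205.6 MPa.
F'_nt = 1.3 F_nt − (F_nt / φF_nv) f_rv = 1.3·780 − (780/(0.75·579))·205.6 = 644.7 MPa, capped at F_nt → F'_nt = 644.7 MPa.
R_n = F'_nt · A_b · n = 644.7 × 706.9 × 6 / 1000 = 2734 kN.
Design strength φR_n = 0.75 × 2734 = 2050 kN.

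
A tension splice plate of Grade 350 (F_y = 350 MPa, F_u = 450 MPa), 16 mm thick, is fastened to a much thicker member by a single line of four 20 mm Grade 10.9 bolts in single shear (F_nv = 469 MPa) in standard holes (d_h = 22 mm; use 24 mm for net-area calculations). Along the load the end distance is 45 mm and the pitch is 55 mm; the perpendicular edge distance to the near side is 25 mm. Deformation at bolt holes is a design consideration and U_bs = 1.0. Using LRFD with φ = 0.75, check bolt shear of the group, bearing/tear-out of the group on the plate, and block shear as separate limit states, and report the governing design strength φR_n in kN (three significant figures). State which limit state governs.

442 kN (bolt shear governs)

Bolt shear: A_b = π·20²/4 = 314.2 mm²; R_n = 469 × 314.2 × 4 × 1 / 1000 = 589.4 kN → 0.75 × 589.4 = 442 kN.
Bearing: edge l_c = 34, r_n = 293.8 kN; interior l_c = 33, r_n = 285.1 kN; R_n = 293.8 + 3·285.1 = 1149 kN → 862 kN.
Block shear: A_gv = 3360, A_nv = 2016, A_nt = 208 mm²; R_n = min(0.6F_uA_nv, 0.6F_yA_gv) + U_bs·F_u·A_nt = 637.9 kN → 478 kN.
Bolt shear governs: 442 kN.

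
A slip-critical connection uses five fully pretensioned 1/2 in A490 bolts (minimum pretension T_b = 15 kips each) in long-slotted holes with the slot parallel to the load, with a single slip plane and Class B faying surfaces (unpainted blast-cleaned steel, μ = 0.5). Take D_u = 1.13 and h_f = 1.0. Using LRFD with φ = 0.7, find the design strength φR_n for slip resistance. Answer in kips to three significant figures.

29.7 kips

R_n = μ · D_u · h_f · T_b · n_s · n_b = 0.5 × 1.13 × 1.0 × 15 × 1 × 5 = 42.38 kips.
Design strength φR_n = 0.7 × 42.38 = 29.7 kips.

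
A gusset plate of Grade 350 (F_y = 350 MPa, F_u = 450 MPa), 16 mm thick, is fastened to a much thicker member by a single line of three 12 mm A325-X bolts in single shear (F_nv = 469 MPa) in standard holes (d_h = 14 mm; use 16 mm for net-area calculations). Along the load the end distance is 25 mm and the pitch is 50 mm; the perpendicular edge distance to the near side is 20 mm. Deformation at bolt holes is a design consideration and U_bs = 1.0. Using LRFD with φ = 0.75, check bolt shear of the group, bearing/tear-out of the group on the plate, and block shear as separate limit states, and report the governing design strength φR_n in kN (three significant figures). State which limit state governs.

119 kN (bolt shear governs)

Bolt shear: A_b = π·12²/4 = 113.1 mm²; R_n = 469 × 113.1 × 3 × 1 / 1000 = 159.1 kN → 0.75 × 159.1 = 119 kN.
Bearing: edge l_c = 18, r_n = 155.5 kN; interior l_c = 36, r_n = 207.4 kN; R_n = 155.5 + 2·207.4 = 570.2 kN → 428 kN.
Block shear: A_gv = 2000, A_nv = 1360, A_nt = 192 mm²; R_n = min(0.6F_uA_nv, 0.6F_yA_gv) + U_bs·F_u·A_nt = 453.6 kN → 340 kN.
Bolt shear governs: 119 kN.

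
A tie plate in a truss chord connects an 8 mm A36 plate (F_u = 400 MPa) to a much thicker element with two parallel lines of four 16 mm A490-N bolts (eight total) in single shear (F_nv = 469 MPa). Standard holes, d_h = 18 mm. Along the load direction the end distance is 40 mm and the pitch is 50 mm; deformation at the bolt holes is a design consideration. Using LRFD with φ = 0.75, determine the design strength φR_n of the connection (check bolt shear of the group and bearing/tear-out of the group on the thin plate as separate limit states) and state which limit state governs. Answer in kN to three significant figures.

Bolt shear: A_b = π·16²/4 = 201.1 mm²; R_n = 469 × 201.1 × 8 × 1 / 1000 = 754.4 kN → 0.75 × 754.4 = 566 kN.
Bearing (1.2 l_c t F_u ≤ 2.4 d t F_u): upper limit = 2.4·16·8·400 / 1000 = 122.9 kN.
  Edge l_c = 40 − 18/2 = 31 → r_n = 119 kN; interior l_c = 50 − 18 = 32 → r_n = 122.9 kN.
  R_n,bearing = 2·119 + 6·122.9 = 975.4 kN → 0.75 × 975.4 = 732 kN.
Bolt shear governs: 566 kN.

566 kN (bolt shear governs)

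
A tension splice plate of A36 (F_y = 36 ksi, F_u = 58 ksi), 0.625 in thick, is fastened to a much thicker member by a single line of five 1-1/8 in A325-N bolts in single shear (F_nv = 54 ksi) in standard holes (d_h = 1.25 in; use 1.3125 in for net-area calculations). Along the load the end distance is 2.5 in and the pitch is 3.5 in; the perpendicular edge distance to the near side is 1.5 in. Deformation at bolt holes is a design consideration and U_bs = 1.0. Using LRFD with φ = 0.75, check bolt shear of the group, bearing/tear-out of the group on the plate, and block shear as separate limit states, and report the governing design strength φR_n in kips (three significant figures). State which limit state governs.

190 kips (block shear governs)

Bolt shear: A_b = π·1.125²/4 = 0.994 in²; R_n = 54 × 0.994 × 5 × 1 = 268.4 kips → 0.75 × 268.4 = 201 kips.
Bearing: edge l_c = 1.875, r_n = 81.56 kips; interior l_c = 2.25, r_n = 97.87 kips; R_n = 81.56 + 4·97.87 = 473.1 kips → 355 kips.
Block shear: A_gv = 10.31, A_nv = 6.621, A_nt = 0.5273 in²; R_n = min(0.6F_uA_nv, 0.6F_yA_gv) + U_bs·F_u·A_nt = 253.3 kips → 190 kips.
Block shear governs: 190 kips.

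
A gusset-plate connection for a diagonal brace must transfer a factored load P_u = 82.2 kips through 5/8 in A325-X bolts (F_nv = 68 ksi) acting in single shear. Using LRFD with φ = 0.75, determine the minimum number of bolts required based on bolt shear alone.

A_b = π·0.625²/4 = 0.3068 in².
Per-bolt design strength φR_n = 0.75 × 68 × 0.3068 × 1 = 15.65 kips.
n ≥ 82.2 / 15.65 = 5.254 → use 6 bolts.

6 bolts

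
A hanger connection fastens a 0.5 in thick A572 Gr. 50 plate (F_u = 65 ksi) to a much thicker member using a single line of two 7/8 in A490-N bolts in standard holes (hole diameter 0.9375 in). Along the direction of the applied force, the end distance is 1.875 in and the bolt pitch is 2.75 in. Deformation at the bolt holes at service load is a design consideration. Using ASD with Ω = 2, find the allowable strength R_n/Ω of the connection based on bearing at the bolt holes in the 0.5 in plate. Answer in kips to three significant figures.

61.5 kips

Per bolt r_n = 1.2 l_c t F_u ≤ 2.4 d t F_u; upper limit = 2.4 × 0.875 × 0.5 × 65 = 68.25 kips.
Edge bolt: l_c = 1.875 − 0.9375/2 = 1.406 in → 1.2 × 1.406 × 0.5 × 65 = 54.84 → r_n = 54.84 kips.
Interior bolts: l_c = 2.75 − 0.9375 = 1.812 in → 1.2 × 1.812 × 0.5 × 65 = 70.69 → r_n = 68.25 kips.
R_n = 1 × 54.84 + 1 × 68.25 = 123.1 kips.
Allowable strength R_n/Ω = 123.1 / 2 = 61.5 kips.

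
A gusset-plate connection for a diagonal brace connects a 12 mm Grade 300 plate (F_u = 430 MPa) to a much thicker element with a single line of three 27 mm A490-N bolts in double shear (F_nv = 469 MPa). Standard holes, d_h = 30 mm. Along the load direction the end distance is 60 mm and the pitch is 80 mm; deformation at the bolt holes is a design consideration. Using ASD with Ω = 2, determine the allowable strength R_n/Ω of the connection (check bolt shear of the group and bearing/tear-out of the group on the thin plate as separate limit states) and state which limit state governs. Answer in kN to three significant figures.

449 kN (bearing governs)

Bolt shear: A_b = π·27²/4 = 572.6 mm²; R_n = 469 × 572.6 × 3 × 2 / 1000 = 1611 kN → 1611 / 2 = 806 kN.
Bearing (1.2 l_c t F_u ≤ 2.4 d t F_u): upper limit = 2.4·27·12·430 / 1000 = 334.4 kN.
  Edge l_c = 60 − 30/2 = 45 → r_n = 278.6 kN; interior l_c = 80 − 30 = 50 → r_n = 309.6 kN.
  R_n,bearing = 1·278.6 + 2·309.6 = 897.8 kN → 897.8 / 2 = 449 kN.
Bearing governs: 449 kN.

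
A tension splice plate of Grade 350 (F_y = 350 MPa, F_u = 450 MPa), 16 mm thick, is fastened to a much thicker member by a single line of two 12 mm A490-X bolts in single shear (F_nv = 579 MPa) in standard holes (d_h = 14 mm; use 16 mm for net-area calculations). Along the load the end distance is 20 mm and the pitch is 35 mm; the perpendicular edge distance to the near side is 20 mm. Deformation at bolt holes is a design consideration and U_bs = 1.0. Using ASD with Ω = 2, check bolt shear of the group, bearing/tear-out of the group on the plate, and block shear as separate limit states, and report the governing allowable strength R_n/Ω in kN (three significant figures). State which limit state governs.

Bolt shear: A_b = π·12²/4 = 113.1 mm²; R_n = 579 × 113.1 × 2 × 1 / 1000 = 131 kN → 131 / 2 = 65.5 kN.
Bearing: edge l_c = 13, r_n = 112.3 kN; interior l_c = 21, r_n = 181.4 kN; R_n = 112.3 + 1·181.4 = 293.8 kN → 147 kN.
Block shear: A_gv = 880, A_nv = 496, A_nt = 192 mm²; R_n = min(0.6F_uA_nv, 0.6F_yA_gv) + U_bs·F_u·A_nt = 220.3 kN → 110 kN.
Bolt shear governs: 65.5 kN.

65.5 kN (bolt shear governs)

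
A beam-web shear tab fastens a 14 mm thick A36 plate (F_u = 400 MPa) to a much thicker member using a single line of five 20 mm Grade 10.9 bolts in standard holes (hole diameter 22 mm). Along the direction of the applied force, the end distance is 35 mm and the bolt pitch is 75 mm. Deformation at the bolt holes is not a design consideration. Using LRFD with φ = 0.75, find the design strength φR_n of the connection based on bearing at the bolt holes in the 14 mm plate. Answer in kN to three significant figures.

Per bolt r_n = 1.5 l_c t F_u ≤ 3.0 d t F_u; upper limit = 3.0 × 20 × 14 × 400 / 1000 = 336 kN.
Edge bolt: l_c = 35 − 22/2 = 24 mm → 1.5 × 24 × 14 × 400 / 1000 = 201.6 → r_n = 201.6 kN.
Interior bolts: l_c = 75 − 22 = 53 mm → 1.5 × 53 × 14 × 400 / 1000 = 445.2 → r_n = 336 kN.
R_n = 1 × 201.6 + 4 × 336 = 1546 kN.
Design strength φR_n = 0.75 × 1546 = 1160 kN.

1160 kN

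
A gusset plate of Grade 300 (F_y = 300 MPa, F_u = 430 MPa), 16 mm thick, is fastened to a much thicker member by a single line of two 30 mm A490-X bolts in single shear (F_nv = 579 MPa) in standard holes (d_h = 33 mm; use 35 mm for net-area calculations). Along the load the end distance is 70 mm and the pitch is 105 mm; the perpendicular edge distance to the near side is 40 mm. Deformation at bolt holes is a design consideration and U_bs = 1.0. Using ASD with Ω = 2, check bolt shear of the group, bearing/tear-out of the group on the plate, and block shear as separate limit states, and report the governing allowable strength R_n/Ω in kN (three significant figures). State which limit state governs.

Bolt shear: A_b = π·30²/4 = 706.9 mm²; R_n = 579 × 706.9 × 2 × 1 / 1000 = 818.5 kN → 818.5 / 2 = 409 kN.
Bearing: edge l_c = 53.5, r_n = 441.7 kN; interior l_c = 72, r_n = 495.4 kN; R_n = 441.7 + 1·495.4 = 937.1 kN → 469 kN.
Block shear: A_gv = 2800, A_nv = 1960, A_nt = 360 mm²; R_n = min(0.6F_uA_nv, 0.6F_yA_gv) + U_bs·F_u·A_nt = 658.8 kN → 329 kN.
Block shear governs: 329 kN.

329 kN (block shear governs)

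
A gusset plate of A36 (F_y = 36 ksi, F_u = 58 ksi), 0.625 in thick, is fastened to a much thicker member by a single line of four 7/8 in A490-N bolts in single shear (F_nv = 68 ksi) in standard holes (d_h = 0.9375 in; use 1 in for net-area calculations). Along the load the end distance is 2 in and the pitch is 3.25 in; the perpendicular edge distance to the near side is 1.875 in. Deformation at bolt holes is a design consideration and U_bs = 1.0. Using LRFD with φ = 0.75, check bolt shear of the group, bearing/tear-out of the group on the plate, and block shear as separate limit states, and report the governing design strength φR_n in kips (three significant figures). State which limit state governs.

123 kips (bolt shear governs)

Bolt shear: A_b = π·0.875²/4 = 0.6013 in²; R_n = 68 × 0.6013 × 4 × 1 = 163.6 kips → 0.75 × 163.6 = 123 kips.
Bearing: edge l_c = 1.531, r_n = 66.61 kips; interior l_c = 2.312, r_n = 76.12 kips; R_n = 66.61 + 3·76.12 = 295 kips → 221 kips.
Block shear: A_gv = 7.344, A_nv = 5.156, A_nt = 0.8594 in²; R_n = min(0.6F_uA_nv, 0.6F_yA_gv) + U_bs·F_u·A_nt = 208.5 kips → 156 kips.
Bolt shear governs: 123 kips.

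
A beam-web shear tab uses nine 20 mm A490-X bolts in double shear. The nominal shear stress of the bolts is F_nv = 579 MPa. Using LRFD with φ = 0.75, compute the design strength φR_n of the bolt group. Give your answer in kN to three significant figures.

A_b = π × 20² / 4 = 314.2 mm².
R_n = F_nv · A_b · n · n_s = 579 × 314.2 × 9 × 2 / 1000 = 3274 kN.
Design strength φR_n = 0.75 × 3274 = 2460 kN.

2460 kN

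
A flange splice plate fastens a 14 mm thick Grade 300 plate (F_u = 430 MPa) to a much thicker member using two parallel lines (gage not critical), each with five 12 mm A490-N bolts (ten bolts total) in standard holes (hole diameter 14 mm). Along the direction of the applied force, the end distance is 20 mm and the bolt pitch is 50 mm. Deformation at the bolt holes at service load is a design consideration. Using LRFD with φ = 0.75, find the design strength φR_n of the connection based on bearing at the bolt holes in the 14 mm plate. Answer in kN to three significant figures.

Per bolt r_n = 1.2 l_c t F_u ≤ 2.4 d t F_u; upper limit = 2.4 × 12 × 14 × 430 / 1000 = 173.4 kN.
Edge bolt: l_c = 20 − 14/2 = 13 mm → 1.2 × 13 × 14 × 430 / 1000 = 93.91 → r_n = 93.91 kN.
Interior bolts: l_c = 50 − 14 = 36 mm → 1.2 × 36 × 14 × 430 / 1000 = 260.1 → r_n = 173.4 kN.
R_n = 2 × 93.91 + 8 × 173.4 = 1575 kN.
Design strength φR_n = 0.75 × 1575 = 1180 kN.

1180 kN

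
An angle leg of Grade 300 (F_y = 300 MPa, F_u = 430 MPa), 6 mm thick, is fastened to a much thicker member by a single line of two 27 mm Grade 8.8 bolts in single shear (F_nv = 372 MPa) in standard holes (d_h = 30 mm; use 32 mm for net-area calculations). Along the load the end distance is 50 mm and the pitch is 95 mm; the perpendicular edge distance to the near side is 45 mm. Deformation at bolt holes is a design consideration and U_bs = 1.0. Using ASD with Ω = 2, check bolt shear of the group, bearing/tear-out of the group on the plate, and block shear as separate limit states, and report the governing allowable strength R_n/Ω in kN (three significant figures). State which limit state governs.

Bolt shear: A_b = π·27²/4 = 572.6 mm²; R_n = 372 × 572.6 × 2 × 1 / 1000 = 426 kN → 426 / 2 = 213 kN.
Bearing: edge l_c = 35, r_n = 108.4 kN; interior l_c = 65, r_n = 167.2 kN; R_n = 108.4 + 1·167.2 = 275.5 kN → 138 kN.
Block shear: A_gv = 870, A_nv = 582, A_nt = 174 mm²; R_n = min(0.6F_uA_nv, 0.6F_yA_gv) + U_bs·F_u·A_nt = 225 kN → 112 kN.
Block shear governs: 112 kN.

112 kN (block shear governs)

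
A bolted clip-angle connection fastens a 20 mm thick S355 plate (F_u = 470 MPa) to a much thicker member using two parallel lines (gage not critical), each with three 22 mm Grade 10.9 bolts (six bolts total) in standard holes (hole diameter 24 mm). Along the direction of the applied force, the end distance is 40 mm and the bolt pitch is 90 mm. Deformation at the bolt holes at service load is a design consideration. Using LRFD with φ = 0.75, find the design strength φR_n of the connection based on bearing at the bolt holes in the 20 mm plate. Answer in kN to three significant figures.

Per bolt r_n = 1.2 l_c t F_u ≤ 2.4 d t F_u; upper limit = 2.4 × 22 × 20 × 470 / 1000 = 496.3 kN.
Edge bolt: l_c = 40 − 24/2 = 28 mm → 1.2 × 28 × 20 × 470 / 1000 = 315.8 → r_n = 315.8 kN.
Interior bolts: l_c = 90 − 24 = 66 mm → 1.2 × 66 × 20 × 470 / 1000 = 744.5 → r_n = 496.3 kN.
R_n = 2 × 315.8 + 4 × 496.3 = 2617 kN.
Design strength φR_n = 0.75 × 2617 = 1960 kN.

1960 kN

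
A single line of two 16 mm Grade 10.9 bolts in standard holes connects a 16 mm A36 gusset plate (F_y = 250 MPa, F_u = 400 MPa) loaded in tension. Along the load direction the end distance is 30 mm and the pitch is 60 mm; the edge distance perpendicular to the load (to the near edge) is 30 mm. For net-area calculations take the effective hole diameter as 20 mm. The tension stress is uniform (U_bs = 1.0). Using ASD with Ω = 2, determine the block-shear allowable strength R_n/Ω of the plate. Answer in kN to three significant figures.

172 kN

Shear plane L_v = 30 + 1·60 = 90 mm; A_gv = 90 × 16 = 1440 mm².
A_nv = (90 − 1.5·20) × 16 = 960 mm².
A_nt = (30 − 0.5·20) × 16 = 320 mm².
0.6 F_u A_nv = 230.4 kN; 0.6 F_y A_gv = 216 kN → shear yielding governs the shear term.
R_n = 216 + 1.0 × 400 × 320 / 1000 = 344 kN.
Allowable strength R_n/Ω = 344 / 2 = 172 kN.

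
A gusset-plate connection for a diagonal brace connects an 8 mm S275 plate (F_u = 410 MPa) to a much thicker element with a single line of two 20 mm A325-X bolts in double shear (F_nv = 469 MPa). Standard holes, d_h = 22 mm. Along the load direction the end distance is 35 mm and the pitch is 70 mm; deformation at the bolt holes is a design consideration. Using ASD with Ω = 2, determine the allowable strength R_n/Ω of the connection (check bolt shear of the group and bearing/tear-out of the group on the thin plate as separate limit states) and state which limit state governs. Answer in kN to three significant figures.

Bolt shear: A_b = π·20²/4 = 314.2 mm²; R_n = 469 × 314.2 × 2 × 2 / 1000 = 589.4 kN → 589.4 / 2 = 295 kN.
Bearing (1.2 l_c t F_u ≤ 2.4 d t F_u): upper limit = 2.4·20·8·410 / 1000 = 157.4 kN.
  Edge l_c = 35 − 22/2 = 24 → r_n = 94.46 kN; interior l_c = 70 − 22 = 48 → r_n = 157.4 kN.
  R_n,bearing = 1·94.46 + 1·157.4 = 251.9 kN → 251.9 / 2 = 126 kN.
Bearing governs: 126 kN.

126 kN (bearing governs)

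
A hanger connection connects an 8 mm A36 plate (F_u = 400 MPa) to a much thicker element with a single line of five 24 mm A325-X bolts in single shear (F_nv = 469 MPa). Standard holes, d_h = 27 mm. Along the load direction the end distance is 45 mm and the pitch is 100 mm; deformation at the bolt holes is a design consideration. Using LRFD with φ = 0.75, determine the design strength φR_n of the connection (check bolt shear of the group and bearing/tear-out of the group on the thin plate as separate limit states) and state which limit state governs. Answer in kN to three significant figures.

Bolt shear: A_b = π·24²/4 = 452.4 mm²; R_n = 469 × 452.4 × 5 × 1 / 1000 = 1061 kN → 0.75 × 1061 = 796 kN.
Bearing (1.2 l_c t F_u ≤ 2.4 d t F_u): upper limit = 2.4·24·8·400 / 1000 = 184.3 kN.
  Edge l_c = 45 − 27/2 = 31.5 → r_n = 121 kN; interior l_c = 100 − 27 = 73 → r_n = 184.3 kN.
  R_n,bearing = 1·121 + 4·184.3 = 858.2 kN → 0.75 × 858.2 = 644 kN.
Bearing governs: 644 kN.

644 kN (bearing governs)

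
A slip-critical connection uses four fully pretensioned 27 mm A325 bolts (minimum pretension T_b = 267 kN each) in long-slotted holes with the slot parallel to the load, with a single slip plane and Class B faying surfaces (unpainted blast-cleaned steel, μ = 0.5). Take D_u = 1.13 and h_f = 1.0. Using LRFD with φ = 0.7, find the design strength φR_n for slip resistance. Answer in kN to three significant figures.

422 kN

R_n = μ · D_u · h_f · T_b · n_s · n_b = 0.5 × 1.13 × 1.0 × 267 × 1 × 4 = 603.4 kN.
Design strength φR_n = 0.7 × 603.4 = 422 kN.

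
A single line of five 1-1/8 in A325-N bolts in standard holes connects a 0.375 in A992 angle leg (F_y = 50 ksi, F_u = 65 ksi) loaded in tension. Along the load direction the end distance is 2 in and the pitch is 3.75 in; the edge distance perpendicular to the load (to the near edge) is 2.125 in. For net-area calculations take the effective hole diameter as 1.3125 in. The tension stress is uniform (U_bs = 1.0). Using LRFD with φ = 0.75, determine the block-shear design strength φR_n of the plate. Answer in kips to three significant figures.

Shear plane L_v = 2 + 4·3.75 = 17 in; A_gv = 17 × 0.375 = 6.375 in².
A_nv = (17 − 4.5·1.3125) × 0.375 = 4.16 in².
A_nt = (2.125 − 0.5·1.3125) × 0.375 = 0.5508 in².
0.6 F_u A_nv = 162.2 kips; 0.6 F_y A_gv = 191.2 kips → shear rupture governs the shear term.
R_n = 162.2 + 1.0 × 65 × 0.5508 = 198 kips.
Design strength φR_n = 0.75 × 198 = 149 kips.

149 kips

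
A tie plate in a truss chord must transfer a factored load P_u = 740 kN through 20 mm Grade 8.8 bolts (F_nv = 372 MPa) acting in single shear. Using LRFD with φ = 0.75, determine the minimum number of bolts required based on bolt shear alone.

A_b = π·20²/4 = 314.2 mm².
Per-bolt design strength φR_n = 0.75 × 372 × 314.2 × 1 / 1000 = 87.65 kN.
n ≥ 740 / 87.65 = 8.443 → use 9 bolts.

9 bolts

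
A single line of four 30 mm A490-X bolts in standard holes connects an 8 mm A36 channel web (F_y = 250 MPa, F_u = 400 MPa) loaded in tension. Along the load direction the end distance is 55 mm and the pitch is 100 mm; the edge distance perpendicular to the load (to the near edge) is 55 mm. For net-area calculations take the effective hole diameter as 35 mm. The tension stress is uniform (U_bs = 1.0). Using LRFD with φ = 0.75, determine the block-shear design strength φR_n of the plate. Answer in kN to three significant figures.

410 kN

Shear plane L_v = 55 + 3·100 = 355 mm; A_gv = 355 × 8 = 2840 mm².
A_nv = (355 − 3.5·35) × 8 = 1860 mm².
A_nt = (55 − 0.5·35) × 8 = 300 mm².
0.6 F_u A_nv = 446.4 kN; 0.6 F_y A_gv = 426 kN → shear yielding governs the shear term.
R_n = 426 + 1.0 × 400 × 300 / 1000 = 546 kN.
Design strength φR_n = 0.75 × 546 = 410 kN.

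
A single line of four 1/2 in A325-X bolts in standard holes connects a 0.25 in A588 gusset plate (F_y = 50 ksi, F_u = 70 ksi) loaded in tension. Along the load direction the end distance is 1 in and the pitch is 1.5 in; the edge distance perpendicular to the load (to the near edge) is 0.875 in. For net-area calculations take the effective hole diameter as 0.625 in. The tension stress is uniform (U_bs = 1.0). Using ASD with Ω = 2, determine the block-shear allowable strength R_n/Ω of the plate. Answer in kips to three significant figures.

22.3 kips

Shear plane L_v = 1 + 3·1.5 = 5.5 in; A_gv = 5.5 × 0.25 = 1.375 in².
A_nv = (5.5 − 3.5·0.625) × 0.25 = 0.8281 in².
A_nt = (0.875 − 0.5·0.625) × 0.25 = 0.1406 in².
0.6 F_u A_nv = 34.78 kips; 0.6 F_y A_gv = 41.25 kips → shear rupture governs the shear term.
R_n = 34.78 + 1.0 × 70 × 0.1406 = 44.62 kips.
Allowable strength R_n/Ω = 44.62 / 2 = 22.3 kips.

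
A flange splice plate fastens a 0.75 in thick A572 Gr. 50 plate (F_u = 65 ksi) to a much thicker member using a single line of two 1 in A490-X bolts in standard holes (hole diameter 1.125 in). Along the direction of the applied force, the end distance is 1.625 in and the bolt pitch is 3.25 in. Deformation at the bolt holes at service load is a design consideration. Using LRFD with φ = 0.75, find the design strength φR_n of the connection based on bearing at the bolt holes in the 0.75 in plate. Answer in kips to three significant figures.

134 kips

Per bolt r_n = 1.2 l_c t F_u ≤ 2.4 d t F_u; upper limit = 2.4 × 1 × 0.75 × 65 = 117 kips.
Edge bolt: l_c = 1.625 − 1.125/2 = 1.062 in → 1.2 × 1.062 × 0.75 × 65 = 62.16 → r_n = 62.16 kips.
Interior bolts: l_c = 3.25 − 1.125 = 2.125 in → 1.2 × 2.125 × 0.75 × 65 = 124.3 → r_n = 117 kips.
R_n = 1 × 62.16 + 1 × 117 = 179.2 kips.
Design strength φR_n = 0.75 × 179.2 = 134 kips.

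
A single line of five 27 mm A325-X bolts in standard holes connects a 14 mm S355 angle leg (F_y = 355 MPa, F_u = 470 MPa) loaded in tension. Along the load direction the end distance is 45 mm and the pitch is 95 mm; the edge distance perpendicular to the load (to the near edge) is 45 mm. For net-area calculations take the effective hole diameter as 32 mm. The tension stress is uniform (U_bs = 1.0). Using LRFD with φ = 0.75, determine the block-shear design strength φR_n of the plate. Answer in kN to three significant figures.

Shear plane L_v = 45 + 4·95 = 425 mm; A_gv = 425 × 14 = 5950 mm².
A_nv = (425 − 4.5·32) × 14 = 3934 mm².
A_nt = (45 − 0.5·32) × 14 = 406 mm².
0.6 F_u A_nv = 1109 kN; 0.6 F_y A_gv = 1267 kN → shear rupture governs the shear term.
R_n = 1109 + 1.0 × 470 × 406 / 1000 = 1300 kN.
Design strength φR_n = 0.75 × 1300 = 975 kN.

975 kN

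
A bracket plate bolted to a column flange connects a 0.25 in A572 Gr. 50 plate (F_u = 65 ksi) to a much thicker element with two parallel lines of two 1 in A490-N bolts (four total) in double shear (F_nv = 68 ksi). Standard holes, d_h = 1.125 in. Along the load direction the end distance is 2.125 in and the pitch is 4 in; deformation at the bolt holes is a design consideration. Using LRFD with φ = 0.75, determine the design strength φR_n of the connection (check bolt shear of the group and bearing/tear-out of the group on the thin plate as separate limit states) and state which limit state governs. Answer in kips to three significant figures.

Bolt shear: A_b = π·1²/4 = 0.7854 in²; R_n = 68 × 0.7854 × 4 × 2 = 427.3 kips → 0.75 × 427.3 = 320 kips.
Bearing (1.2 l_c t F_u ≤ 2.4 d t F_u): upper limit = 2.4·1·0.25·65 = 39 kips.
  Edge l_c = 2.125 − 1.125/2 = 1.562 → r_n = 30.47 kips; interior l_c = 4 − 1.125 = 2.875 → r_n = 39 kips.
  R_n,bearing = 2·30.47 + 2·39 = 138.9 kips → 0.75 × 138.9 = 104 kips.
Bearing governs: 104 kips.

104 kips (bearing governs)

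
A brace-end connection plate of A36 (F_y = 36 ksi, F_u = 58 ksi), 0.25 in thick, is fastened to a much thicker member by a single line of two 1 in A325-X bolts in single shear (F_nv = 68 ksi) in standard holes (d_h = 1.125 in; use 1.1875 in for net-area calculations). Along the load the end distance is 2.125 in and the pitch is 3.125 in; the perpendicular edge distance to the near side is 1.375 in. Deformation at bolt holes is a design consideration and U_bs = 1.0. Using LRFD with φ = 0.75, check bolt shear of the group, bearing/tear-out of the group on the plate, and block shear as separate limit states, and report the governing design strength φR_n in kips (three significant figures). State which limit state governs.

Bolt shear: A_b = π·1²/4 = 0.7854 in²; R_n = 68 × 0.7854 × 2 × 1 = 106.8 kips → 0.75 × 106.8 = 80.1 kips.
Bearing: edge l_c = 1.562, r_n = 27.19 kips; interior l_c = 2, r_n = 34.8 kips; R_n = 27.19 + 1·34.8 = 61.99 kips → 46.5 kips.
Block shear: A_gv = 1.312, A_nv = 0.8672, A_nt = 0.1953 in²; R_n = min(0.6F_uA_nv, 0.6F_yA_gv) + U_bs·F_u·A_nt = 39.68 kips → 29.8 kips.
Block shear governs: 29.8 kips.

29.8 kips (block shear governs)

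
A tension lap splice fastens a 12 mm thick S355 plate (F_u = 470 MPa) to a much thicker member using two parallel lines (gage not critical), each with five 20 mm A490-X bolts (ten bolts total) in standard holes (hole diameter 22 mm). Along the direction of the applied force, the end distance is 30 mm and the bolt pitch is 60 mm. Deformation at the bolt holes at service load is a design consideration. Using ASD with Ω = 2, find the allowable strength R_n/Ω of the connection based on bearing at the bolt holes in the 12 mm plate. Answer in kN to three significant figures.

1160 kN

Per bolt r_n = 1.2 l_c t F_u ≤ 2.4 d t F_u; upper limit = 2.4 × 20 × 12 × 470 / 1000 = 270.7 kN.
Edge bolt: l_c = 30 − 22/2 = 19 mm → 1.2 × 19 × 12 × 470 / 1000 = 128.6 → r_n = 128.6 kN.
Interior bolts: l_c = 60 − 22 = 38 mm → 1.2 × 38 × 12 × 470 / 1000 = 257.2 → r_n = 257.2 kN.
R_n = 2 × 128.6 + 8 × 257.2 = 2315 kN.
Allowable strength R_n/Ω = 2315 / 2 = 1160 kN.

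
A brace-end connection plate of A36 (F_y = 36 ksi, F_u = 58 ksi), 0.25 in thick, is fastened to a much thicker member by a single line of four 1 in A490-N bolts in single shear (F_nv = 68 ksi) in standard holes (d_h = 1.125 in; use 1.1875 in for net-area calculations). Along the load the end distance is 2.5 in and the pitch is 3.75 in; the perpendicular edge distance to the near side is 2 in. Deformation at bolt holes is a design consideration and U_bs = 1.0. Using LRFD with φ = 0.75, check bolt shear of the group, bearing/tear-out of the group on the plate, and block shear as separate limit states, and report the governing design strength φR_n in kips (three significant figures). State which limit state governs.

71 kips (block shear governs)

Bolt shear: A_b = π·1²/4 = 0.7854 in²; R_n = 68 × 0.7854 × 4 × 1 = 213.6 kips → 0.75 × 213.6 = 160 kips.
Bearing: edge l_c = 1.938, r_n = 33.71 kips; interior l_c = 2.625, r_n = 34.8 kips; R_n = 33.71 + 3·34.8 = 138.1 kips → 104 kips.
Block shear: A_gv = 3.438, A_nv = 2.398, A_nt = 0.3516 in²; R_n = min(0.6F_uA_nv, 0.6F_yA_gv) + U_bs·F_u·A_nt = 94.64 kips → 71 kips.
Block shear governs: 71 kips.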